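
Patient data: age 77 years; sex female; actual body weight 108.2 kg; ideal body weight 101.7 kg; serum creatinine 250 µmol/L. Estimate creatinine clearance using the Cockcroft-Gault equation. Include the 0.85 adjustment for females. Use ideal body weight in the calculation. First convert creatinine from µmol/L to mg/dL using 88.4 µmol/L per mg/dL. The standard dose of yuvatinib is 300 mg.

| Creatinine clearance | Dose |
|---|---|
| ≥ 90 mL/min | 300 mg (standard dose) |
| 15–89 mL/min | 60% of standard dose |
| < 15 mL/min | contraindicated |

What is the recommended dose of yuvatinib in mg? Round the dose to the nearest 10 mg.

SCr = 250 / 88.4 = 2.828 mg/dL
CrCl = (140 − 77) × 101.7 / (72 × 2.828) × 0.85 = 6407.1 / 203.62 × 0.85 ≈ 26.7 mL/min
CrCl ≈ 27 mL/min → bracket 15–89 mL/min.
60% of 300 mg = 180 mg

180 mg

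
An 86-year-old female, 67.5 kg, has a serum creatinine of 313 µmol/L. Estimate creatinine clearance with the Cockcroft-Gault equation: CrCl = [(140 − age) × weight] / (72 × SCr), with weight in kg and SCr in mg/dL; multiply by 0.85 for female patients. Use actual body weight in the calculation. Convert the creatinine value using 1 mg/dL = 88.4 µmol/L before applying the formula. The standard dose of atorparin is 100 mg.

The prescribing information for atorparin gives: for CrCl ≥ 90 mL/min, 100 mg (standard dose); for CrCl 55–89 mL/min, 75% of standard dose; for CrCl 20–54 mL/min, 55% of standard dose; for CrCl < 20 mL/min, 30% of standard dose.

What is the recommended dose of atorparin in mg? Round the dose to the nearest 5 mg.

30 mg

SCr = 313 / 88.4 = 3.541 mg/dL
CrCl = (140 − 86) × 67.5 / (72 × 3.541) × 0.85 = 3645.0 / 254.95 × 0.85 ≈ 12.2 mL/min
CrCl ≈ 12 mL/min → bracket < 20 mL/min.
30% of 100 mg = 30 mg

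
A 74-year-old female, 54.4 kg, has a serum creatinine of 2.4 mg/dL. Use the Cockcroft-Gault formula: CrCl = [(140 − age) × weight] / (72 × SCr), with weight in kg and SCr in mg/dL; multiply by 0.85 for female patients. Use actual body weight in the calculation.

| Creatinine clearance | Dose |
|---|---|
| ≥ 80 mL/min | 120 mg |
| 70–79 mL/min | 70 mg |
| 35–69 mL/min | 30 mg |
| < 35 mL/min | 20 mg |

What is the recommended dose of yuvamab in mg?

CrCl = (140 − 74) × 54.4 / (72 × 2.4) × 0.85 = 3590.4 / 172.80 × 0.85 ≈ 17.7 mL/min
CrCl ≈ 18 mL/min → bracket < 35 mL/min.
Dose for this bracket: 20 mg.

20 mg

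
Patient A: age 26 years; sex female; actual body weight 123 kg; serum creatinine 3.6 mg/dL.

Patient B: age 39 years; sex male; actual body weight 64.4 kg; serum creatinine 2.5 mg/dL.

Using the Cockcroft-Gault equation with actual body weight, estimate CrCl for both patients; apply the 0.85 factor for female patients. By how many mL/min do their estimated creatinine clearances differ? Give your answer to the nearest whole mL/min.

Patient A: CrCl = (140 − 26) × 123 / (72 × 3.6) × 0.85 = 14022.0 / 259.20 × 0.85 ≈ 46.0 mL/min
Patient B: CrCl = (140 − 39) × 64.4 / (72 × 2.5) = 6504.4 / 180.00 ≈ 36.1 mL/min
|46.0 − 36.1| = 9.9 mL/min

10 mL/min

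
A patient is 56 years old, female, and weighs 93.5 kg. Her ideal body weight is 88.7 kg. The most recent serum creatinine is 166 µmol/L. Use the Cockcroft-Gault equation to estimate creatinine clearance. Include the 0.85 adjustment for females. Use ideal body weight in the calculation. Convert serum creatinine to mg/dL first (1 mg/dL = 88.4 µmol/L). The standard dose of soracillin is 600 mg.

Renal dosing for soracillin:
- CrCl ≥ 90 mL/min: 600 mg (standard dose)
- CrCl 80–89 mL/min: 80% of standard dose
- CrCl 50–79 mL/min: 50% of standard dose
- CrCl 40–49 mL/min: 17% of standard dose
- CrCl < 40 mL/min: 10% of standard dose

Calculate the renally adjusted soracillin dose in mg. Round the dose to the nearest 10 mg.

SCr = 166 / 88.4 = 1.878 mg/dL
CrCl = (140 − 56) × 88.7 / (72 × 1.878) × 0.85 = 7450.8 / 135.22 × 0.85 ≈ 46.8 mL/min
CrCl ≈ 47 mL/min → bracket 40–49 mL/min.
17% of 600 mg = 102 mg → 100 mg

100 mg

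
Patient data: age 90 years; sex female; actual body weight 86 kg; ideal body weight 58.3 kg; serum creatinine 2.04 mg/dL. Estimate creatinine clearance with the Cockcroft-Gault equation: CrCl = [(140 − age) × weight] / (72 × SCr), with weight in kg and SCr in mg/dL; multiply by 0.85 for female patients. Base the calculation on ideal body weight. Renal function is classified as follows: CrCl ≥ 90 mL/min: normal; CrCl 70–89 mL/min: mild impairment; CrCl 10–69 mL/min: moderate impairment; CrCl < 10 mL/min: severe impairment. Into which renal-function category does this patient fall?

CrCl = (140 − 90) × 58.3 / (72 × 2.04) × 0.85 = 2915.0 / 146.88 × 0.85 ≈ 16.9 mL/min
17 mL/min falls in the 'moderate impairment' range.

moderate impairment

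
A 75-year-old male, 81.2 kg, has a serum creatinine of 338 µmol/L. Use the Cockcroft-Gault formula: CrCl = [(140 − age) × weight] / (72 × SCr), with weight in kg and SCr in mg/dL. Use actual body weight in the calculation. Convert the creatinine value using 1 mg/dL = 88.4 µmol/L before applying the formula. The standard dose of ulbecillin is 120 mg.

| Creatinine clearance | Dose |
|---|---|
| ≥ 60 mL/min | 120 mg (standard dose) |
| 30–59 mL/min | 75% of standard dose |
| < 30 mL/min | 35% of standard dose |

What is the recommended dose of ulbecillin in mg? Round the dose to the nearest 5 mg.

40 mg

SCr = 338 / 88.4 = 3.824 mg/dL
CrCl = (140 − 75) × 81.2 / (72 × 3.824) = 5278.0 / 275.33 ≈ 19.2 mL/min
CrCl ≈ 19 mL/min → bracket < 30 mL/min.
35% of 120 mg = 42 mg → 40 mg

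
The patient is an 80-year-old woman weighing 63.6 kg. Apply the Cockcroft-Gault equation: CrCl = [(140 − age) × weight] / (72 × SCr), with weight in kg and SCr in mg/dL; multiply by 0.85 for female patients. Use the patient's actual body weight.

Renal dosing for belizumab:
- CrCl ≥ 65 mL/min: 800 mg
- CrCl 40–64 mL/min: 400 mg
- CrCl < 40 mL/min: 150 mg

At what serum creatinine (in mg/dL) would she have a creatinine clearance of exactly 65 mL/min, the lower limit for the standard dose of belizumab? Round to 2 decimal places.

0.69 mg/dL

Standard dose requires CrCl ≥ 65 mL/min.
Set (140 − 80) × 63.6 × 0.85 / (72 × SCr) = 65
SCr = (140 − 80) × 63.6 × 0.85 / (72 × 65) = 0.693 mg/dL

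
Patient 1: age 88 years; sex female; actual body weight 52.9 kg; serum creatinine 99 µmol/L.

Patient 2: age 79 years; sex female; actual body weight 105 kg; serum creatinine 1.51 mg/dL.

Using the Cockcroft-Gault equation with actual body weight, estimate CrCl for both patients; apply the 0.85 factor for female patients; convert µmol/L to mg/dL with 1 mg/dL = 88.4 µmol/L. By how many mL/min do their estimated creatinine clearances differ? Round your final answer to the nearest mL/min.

21 mL/min

Patient 1: SCr = 99 / 88.4 = 1.12 mg/dL
Patient 1: CrCl = (140 − 88) × 52.9 / (72 × 1.12) × 0.85 = 2750.8 / 80.64 × 0.85 ≈ 29.0 mL/min
Patient 2: CrCl = (140 − 79) × 105 / (72 × 1.51) × 0.85 = 6405.0 / 108.72 × 0.85 ≈ 50.1 mL/min
|29.0 − 50.1| = 21.1 mL/min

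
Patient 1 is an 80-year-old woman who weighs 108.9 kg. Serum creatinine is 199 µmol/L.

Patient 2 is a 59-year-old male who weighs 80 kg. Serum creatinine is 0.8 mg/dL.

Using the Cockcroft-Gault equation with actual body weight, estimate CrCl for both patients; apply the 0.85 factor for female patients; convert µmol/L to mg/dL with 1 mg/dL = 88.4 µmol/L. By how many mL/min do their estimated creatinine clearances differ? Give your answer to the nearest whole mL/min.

78 mL/min

Patient 1: SCr = 199 / 88.4 = 2.251 mg/dL
Patient 1: CrCl = (140 − 80) × 108.9 / (72 × 2.251) × 0.85 = 6534.0 / 162.07 × 0.85 ≈ 34.3 mL/min
Patient 2: CrCl = (140 − 59) × 80 / (72 × 0.8) = 6480.0 / 57.60 ≈ 112.5 mL/min
|34.3 − 112.5| = 78.2 mL/min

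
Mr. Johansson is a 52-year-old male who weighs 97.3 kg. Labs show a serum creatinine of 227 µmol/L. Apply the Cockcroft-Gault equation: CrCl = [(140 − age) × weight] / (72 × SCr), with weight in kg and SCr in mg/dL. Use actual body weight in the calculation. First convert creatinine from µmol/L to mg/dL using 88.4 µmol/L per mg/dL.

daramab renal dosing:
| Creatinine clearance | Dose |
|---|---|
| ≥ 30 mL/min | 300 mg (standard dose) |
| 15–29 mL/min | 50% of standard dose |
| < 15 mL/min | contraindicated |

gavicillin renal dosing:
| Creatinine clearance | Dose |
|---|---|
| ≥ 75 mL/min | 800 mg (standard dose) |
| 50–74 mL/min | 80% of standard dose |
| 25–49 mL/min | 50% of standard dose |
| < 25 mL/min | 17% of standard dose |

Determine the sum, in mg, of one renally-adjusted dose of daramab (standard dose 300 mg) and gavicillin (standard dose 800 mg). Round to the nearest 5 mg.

700 mg

SCr = 227 / 88.4 = 2.568 mg/dL
CrCl = (140 − 52) × 97.3 / (72 × 2.568) = 8562.4 / 184.90 ≈ 46.3 mL/min
CrCl ≈ 46 mL/min.
daramab: ≥ 30 mL/min → 100% of 300 mg = 300 mg.
gavicillin: 25–49 mL/min → 50% of 800 mg = 400 mg.
Total = 300 + 400 = 700 mg.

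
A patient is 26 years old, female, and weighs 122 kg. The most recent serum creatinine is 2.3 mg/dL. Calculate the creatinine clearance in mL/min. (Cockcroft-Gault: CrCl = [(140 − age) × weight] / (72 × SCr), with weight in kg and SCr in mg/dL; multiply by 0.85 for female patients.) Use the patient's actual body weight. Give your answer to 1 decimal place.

71.4 mL/min

CrCl = (140 − 26) × 122 / (72 × 2.3) × 0.85 = 13908.0 / 165.60 × 0.85 ≈ 71.4 mL/min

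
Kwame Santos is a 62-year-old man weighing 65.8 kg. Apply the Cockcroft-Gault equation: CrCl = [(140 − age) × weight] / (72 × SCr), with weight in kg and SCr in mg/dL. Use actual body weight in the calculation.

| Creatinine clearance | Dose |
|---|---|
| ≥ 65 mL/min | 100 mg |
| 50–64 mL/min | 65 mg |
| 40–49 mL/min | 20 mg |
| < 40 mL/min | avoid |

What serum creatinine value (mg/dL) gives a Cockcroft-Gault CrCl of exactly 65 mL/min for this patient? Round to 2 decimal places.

1.10 mg/dL

Standard dose requires CrCl ≥ 65 mL/min.
Set (140 − 62) × 65.8 / (72 × SCr) = 65
SCr = (140 − 62) × 65.8 / (72 × 65) = 1.097 mg/dL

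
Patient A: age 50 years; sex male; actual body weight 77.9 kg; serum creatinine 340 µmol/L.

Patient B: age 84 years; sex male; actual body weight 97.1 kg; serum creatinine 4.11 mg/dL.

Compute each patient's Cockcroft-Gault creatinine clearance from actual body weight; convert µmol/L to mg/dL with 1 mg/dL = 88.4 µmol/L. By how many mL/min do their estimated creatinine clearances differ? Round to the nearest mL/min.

7 mL/min

Patient A: SCr = 340 / 88.4 = 3.846 mg/dL
Patient A: CrCl = (140 − 50) × 77.9 / (72 × 3.846) = 7011.0 / 276.91 ≈ 25.3 mL/min
Patient B: CrCl = (140 − 84) × 97.1 / (72 × 4.11) = 5437.6 / 295.92 ≈ 18.4 mL/min
|25.3 − 18.4| = 6.9 mL/min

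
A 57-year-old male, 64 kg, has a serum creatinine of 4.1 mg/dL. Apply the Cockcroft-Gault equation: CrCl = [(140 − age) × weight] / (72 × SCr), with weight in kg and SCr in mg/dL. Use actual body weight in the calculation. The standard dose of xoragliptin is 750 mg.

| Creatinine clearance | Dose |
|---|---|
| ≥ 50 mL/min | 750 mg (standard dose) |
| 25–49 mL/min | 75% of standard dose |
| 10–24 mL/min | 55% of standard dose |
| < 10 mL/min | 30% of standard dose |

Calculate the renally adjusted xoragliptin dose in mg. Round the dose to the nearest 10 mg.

410 mg

CrCl = (140 − 57) × 64 / (72 × 4.1) = 5312.0 / 295.20 ≈ 18.0 mL/min
CrCl ≈ 18 mL/min → bracket 10–24 mL/min.
55% of 750 mg = 412.5 mg → 410 mg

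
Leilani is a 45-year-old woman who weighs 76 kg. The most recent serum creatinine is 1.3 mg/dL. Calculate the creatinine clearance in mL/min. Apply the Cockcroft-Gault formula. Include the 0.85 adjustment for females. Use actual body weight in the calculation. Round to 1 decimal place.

65.6 mL/min

CrCl = (140 − 45) × 76 / (72 × 1.3) × 0.85 = 7220.0 / 93.60 × 0.85 ≈ 65.6 mL/min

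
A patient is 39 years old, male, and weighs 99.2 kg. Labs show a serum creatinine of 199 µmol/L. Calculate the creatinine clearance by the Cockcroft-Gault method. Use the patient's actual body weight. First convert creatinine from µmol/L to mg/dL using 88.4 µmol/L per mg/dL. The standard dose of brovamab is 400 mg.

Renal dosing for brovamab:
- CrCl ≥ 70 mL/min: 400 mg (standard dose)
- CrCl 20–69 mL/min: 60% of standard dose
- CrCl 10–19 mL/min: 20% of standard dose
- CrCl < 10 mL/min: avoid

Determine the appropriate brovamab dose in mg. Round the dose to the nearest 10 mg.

SCr = 199 / 88.4 = 2.251 mg/dL
CrCl = (140 − 39) × 99.2 / (72 × 2.251) = 10019.2 / 162.07 ≈ 61.8 mL/min
CrCl ≈ 62 mL/min → bracket 20–69 mL/min.
60% of 400 mg = 240 mg

240 mg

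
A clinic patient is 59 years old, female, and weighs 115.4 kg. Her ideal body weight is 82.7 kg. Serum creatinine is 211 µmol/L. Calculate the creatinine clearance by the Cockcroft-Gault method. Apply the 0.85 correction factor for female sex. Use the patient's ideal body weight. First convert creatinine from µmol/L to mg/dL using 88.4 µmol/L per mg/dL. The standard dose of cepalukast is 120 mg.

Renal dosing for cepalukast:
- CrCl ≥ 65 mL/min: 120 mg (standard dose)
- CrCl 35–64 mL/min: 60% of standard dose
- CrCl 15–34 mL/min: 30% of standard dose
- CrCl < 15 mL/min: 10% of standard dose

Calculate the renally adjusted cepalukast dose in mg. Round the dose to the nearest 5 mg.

SCr = 211 / 88.4 = 2.387 mg/dL
CrCl = (140 − 59) × 82.7 / (72 × 2.387) × 0.85 = 6698.7 / 171.86 × 0.85 ≈ 33.1 mL/min
CrCl ≈ 33 mL/min → bracket 15–34 mL/min.
30% of 120 mg = 36 mg → 35 mg

35 mg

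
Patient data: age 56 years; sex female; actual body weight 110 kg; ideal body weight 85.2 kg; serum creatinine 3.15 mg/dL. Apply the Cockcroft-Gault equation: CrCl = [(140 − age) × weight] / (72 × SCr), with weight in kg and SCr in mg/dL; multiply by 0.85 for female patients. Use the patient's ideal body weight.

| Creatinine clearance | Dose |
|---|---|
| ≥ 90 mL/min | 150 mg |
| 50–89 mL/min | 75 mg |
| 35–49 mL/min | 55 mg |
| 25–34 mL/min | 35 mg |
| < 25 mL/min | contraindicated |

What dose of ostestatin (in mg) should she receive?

CrCl = (140 − 56) × 85.2 / (72 × 3.15) × 0.85 = 7156.8 / 226.80 × 0.85 ≈ 26.8 mL/min
CrCl ≈ 27 mL/min → bracket 25–34 mL/min.
Dose for this bracket: 35 mg.

35 mg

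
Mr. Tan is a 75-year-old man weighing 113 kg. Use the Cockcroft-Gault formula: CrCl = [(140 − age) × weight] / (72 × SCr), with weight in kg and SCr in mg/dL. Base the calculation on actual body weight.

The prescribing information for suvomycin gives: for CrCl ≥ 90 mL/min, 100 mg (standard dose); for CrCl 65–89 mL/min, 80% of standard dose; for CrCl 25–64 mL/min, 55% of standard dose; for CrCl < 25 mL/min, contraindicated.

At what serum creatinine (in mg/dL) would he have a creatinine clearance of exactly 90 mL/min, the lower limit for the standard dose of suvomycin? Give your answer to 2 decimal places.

1.13 mg/dL

Standard dose requires CrCl ≥ 90 mL/min.
Set (140 − 75) × 113 / (72 × SCr) = 90
SCr = (140 − 75) × 113 / (72 × 90) = 1.133 mg/dL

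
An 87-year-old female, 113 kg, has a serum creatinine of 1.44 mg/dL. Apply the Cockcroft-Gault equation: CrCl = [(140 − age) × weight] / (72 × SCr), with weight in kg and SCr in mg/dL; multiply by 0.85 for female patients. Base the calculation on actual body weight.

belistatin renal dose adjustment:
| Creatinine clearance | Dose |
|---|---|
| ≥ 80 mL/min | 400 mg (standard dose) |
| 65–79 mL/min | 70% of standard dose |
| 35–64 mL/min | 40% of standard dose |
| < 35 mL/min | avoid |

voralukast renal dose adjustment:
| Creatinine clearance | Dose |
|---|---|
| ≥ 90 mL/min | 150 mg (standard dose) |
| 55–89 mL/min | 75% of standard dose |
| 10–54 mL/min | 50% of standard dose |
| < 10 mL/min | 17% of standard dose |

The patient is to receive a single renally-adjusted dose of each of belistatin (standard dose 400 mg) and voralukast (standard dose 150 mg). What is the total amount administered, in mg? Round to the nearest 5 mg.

235 mg

CrCl = (140 − 87) × 113 / (72 × 1.44) × 0.85 = 5989.0 / 103.68 × 0.85 ≈ 49.1 mL/min
CrCl ≈ 49 mL/min.
belistatin: 35–64 mL/min → 40% of 400 mg = 160 mg.
voralukast: 10–54 mL/min → 50% of 150 mg = 75 mg.
Total = 160 + 75 = 235 mg.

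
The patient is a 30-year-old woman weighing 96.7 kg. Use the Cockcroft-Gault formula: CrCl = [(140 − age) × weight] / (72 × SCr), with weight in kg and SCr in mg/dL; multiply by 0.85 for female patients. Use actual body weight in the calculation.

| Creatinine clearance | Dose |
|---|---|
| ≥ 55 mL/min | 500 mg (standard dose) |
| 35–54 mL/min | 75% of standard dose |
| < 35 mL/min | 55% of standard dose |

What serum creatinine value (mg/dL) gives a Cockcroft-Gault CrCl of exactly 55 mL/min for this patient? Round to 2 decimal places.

Standard dose requires CrCl ≥ 55 mL/min.
Set (140 − 30) × 96.7 × 0.85 / (72 × SCr) = 55
SCr = (140 − 30) × 96.7 × 0.85 / (72 × 55) = 2.283 mg/dL

2.28 mg/dL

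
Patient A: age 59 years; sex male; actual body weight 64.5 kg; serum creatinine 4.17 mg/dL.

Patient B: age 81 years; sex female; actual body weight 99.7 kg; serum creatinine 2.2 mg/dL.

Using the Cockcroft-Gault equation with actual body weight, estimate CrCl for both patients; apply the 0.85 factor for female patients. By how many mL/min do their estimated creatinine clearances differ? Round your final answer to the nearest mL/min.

14 mL/min

Patient A: CrCl = (140 − 59) × 64.5 / (72 × 4.17) = 5224.5 / 300.24 ≈ 17.4 mL/min
Patient B: CrCl = (140 − 81) × 99.7 / (72 × 2.2) × 0.85 = 5882.3 / 158.40 × 0.85 ≈ 31.6 mL/min
|17.4 − 31.6| = 14.2 mL/min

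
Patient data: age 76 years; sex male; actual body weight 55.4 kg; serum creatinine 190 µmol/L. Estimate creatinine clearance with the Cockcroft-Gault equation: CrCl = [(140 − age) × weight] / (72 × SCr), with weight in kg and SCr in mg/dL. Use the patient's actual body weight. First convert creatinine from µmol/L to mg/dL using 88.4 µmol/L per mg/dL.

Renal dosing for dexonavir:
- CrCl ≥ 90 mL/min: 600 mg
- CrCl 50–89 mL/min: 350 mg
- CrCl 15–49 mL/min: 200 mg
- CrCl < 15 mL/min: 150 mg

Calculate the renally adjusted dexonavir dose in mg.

SCr = 190 / 88.4 = 2.149 mg/dL
CrCl = (140 − 76) × 55.4 / (72 × 2.149) = 3545.6 / 154.73 ≈ 22.9 mL/min
CrCl ≈ 23 mL/min → bracket 15–49 mL/min.
Dose for this bracket: 200 mg.

200 mg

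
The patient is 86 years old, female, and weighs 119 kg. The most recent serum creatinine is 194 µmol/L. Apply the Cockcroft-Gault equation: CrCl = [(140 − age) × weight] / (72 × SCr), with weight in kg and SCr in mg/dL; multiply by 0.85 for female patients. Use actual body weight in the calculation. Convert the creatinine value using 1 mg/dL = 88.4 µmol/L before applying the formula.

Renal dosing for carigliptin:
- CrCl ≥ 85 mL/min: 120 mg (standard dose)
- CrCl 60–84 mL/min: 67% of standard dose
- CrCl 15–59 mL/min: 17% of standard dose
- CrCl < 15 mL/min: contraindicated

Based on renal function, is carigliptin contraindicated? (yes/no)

no

SCr = 194 / 88.4 = 2.195 mg/dL
CrCl = (140 − 86) × 119 / (72 × 2.195) × 0.85 = 6426.0 / 158.04 × 0.85 ≈ 34.6 mL/min
CrCl ≈ 35 mL/min, which is ≥ 15 mL/min.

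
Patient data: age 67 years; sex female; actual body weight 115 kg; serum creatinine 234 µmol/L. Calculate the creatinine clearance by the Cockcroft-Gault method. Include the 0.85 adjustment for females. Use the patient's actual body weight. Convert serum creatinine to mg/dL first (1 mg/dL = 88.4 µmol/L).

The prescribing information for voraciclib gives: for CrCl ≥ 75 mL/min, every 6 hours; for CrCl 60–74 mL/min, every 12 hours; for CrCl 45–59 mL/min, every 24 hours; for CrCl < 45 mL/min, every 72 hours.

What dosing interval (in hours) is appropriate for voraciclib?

every 72 hours

SCr = 234 / 88.4 = 2.647 mg/dL
CrCl = (140 − 67) × 115 / (72 × 2.647) × 0.85 = 8395.0 / 190.58 × 0.85 ≈ 37.4 mL/min
CrCl ≈ 37 mL/min → bracket < 45 mL/min → every 72 hours.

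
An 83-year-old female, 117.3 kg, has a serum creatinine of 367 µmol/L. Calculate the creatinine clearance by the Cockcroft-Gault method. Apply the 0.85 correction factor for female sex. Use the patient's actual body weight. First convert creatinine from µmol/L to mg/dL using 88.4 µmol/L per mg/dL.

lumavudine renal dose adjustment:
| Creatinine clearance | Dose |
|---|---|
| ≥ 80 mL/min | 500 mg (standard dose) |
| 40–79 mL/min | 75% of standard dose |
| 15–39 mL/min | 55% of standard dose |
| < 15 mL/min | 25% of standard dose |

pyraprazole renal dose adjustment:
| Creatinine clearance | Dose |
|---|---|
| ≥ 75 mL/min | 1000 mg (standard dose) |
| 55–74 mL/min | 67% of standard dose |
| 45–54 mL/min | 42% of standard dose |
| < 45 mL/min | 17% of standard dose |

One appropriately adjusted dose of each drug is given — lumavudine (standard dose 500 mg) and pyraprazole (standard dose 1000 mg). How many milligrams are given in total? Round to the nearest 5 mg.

445 mg

SCr = 367 / 88.4 = 4.152 mg/dL
CrCl = (140 − 83) × 117.3 / (72 × 4.152) × 0.85 = 6686.1 / 298.94 × 0.85 ≈ 19.0 mL/min
CrCl ≈ 19 mL/min.
lumavudine: 15–39 mL/min → 55% of 500 mg = 275 mg.
pyraprazole: < 45 mL/min → 17% of 1000 mg = 170 mg.
Total = 275 + 170 = 445 mg.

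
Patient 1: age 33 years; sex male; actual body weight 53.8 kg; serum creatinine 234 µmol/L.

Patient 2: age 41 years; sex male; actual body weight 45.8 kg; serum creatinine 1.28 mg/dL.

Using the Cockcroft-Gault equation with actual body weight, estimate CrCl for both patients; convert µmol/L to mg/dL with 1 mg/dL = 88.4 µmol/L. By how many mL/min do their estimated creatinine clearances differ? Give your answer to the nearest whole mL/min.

19 mL/min

Patient 1: SCr = 234 / 88.4 = 2.647 mg/dL
Patient 1: CrCl = (140 − 33) × 53.8 / (72 × 2.647) = 5756.6 / 190.58 ≈ 30.2 mL/min
Patient 2: CrCl = (140 − 41) × 45.8 / (72 × 1.28) = 4534.2 / 92.16 ≈ 49.2 mL/min
|30.2 − 49.2| = 19.0 mL/min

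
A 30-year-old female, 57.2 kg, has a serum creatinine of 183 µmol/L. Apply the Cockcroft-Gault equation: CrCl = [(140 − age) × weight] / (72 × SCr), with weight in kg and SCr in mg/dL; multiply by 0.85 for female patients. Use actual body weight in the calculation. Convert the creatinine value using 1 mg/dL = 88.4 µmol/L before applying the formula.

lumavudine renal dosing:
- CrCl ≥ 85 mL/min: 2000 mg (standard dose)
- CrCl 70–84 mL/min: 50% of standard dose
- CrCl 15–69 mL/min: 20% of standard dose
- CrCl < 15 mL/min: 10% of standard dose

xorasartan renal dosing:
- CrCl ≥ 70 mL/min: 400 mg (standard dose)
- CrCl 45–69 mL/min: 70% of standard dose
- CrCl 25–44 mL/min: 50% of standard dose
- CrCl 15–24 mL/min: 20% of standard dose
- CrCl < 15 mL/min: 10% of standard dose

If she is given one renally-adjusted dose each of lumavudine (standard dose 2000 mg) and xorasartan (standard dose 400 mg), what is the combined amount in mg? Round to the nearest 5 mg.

600 mg

SCr = 183 / 88.4 = 2.07 mg/dL
CrCl = (140 − 30) × 57.2 / (72 × 2.07) × 0.85 = 6292.0 / 149.04 × 0.85 ≈ 35.9 mL/min
CrCl ≈ 36 mL/min.
lumavudine: 15–69 mL/min → 20% of 2000 mg = 400 mg.
xorasartan: 25–44 mL/min → 50% of 400 mg = 200 mg.
Total = 400 + 200 = 600 mg.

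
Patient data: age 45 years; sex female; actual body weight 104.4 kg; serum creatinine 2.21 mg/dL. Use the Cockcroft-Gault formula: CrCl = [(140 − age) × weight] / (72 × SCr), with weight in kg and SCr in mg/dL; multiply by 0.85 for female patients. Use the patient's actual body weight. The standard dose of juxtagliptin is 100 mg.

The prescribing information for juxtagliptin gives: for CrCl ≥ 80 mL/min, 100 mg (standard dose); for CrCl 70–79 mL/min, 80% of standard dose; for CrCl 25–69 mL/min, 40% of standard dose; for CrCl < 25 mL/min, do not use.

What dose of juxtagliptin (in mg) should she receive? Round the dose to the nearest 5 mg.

CrCl = (140 − 45) × 104.4 / (72 × 2.21) × 0.85 = 9918.0 / 159.12 × 0.85 ≈ 53.0 mL/min
CrCl ≈ 53 mL/min → bracket 25–69 mL/min.
40% of 100 mg = 40 mg

40 mg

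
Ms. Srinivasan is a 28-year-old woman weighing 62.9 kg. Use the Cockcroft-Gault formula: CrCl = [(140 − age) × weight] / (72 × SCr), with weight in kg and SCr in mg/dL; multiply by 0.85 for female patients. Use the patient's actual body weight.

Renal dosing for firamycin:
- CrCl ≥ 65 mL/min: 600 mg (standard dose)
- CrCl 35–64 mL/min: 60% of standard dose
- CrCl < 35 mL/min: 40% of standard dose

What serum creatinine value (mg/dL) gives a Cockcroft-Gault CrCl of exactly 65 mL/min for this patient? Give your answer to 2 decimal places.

Standard dose requires CrCl ≥ 65 mL/min.
Set (140 − 28) × 62.9 × 0.85 / (72 × SCr) = 65
SCr = (140 − 28) × 62.9 × 0.85 / (72 × 65) = 1.280 mg/dL

1.28 mg/dL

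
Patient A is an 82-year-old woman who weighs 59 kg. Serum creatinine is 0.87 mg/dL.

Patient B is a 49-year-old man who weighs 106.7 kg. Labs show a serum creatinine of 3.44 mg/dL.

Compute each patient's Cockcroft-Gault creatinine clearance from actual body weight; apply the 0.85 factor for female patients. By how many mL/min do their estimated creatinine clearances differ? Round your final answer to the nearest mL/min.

7 mL/min

Patient A: CrCl = (140 − 82) × 59 / (72 × 0.87) × 0.85 = 3422.0 / 62.64 × 0.85 ≈ 46.4 mL/min
Patient B: CrCl = (140 − 49) × 106.7 / (72 × 3.44) = 9709.7 / 247.68 ≈ 39.2 mL/min
|46.4 − 39.2| = 7.2 mL/min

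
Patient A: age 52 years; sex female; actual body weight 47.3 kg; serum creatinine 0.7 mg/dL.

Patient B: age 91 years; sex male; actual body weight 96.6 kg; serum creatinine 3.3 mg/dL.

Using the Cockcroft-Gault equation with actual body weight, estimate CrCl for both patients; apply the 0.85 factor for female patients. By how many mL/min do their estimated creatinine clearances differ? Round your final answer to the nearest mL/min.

50 mL/min

Patient A: CrCl = (140 − 52) × 47.3 / (72 × 0.7) × 0.85 = 4162.4 / 50.40 × 0.85 ≈ 70.2 mL/min
Patient B: CrCl = (140 − 91) × 96.6 / (72 × 3.3) = 4733.4 / 237.60 ≈ 19.9 mL/min
|70.2 − 19.9| = 50.3 mL/min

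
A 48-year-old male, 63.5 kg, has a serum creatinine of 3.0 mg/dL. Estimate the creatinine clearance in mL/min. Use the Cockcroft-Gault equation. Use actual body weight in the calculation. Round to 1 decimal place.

CrCl = (140 − 48) × 63.5 / (72 × 3) = 5842.0 / 216.00 ≈ 27.0 mL/min

27.0 mL/min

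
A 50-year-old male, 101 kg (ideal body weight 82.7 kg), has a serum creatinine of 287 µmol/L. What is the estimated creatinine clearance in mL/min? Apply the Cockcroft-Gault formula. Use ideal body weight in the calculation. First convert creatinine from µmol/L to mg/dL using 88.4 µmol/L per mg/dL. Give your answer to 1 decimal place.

31.8 mL/min

SCr = 287 / 88.4 = 3.247 mg/dL
CrCl = (140 − 50) × 82.7 / (72 × 3.247) = 7443.0 / 233.78 ≈ 31.8 mL/min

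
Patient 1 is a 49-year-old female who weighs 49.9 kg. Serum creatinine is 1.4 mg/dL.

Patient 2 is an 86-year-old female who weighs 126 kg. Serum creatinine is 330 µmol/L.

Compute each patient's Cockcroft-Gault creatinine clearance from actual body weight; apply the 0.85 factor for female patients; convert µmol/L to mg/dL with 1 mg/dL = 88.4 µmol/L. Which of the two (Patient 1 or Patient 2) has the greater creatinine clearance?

Patient 1: CrCl = (140 − 49) × 49.9 / (72 × 1.4) × 0.85 = 4540.9 / 100.80 × 0.85 ≈ 38.3 mL/min
Patient 2: SCr = 330 / 88.4 = 3.733 mg/dL
Patient 2: CrCl = (140 − 86) × 126 / (72 × 3.733) × 0.85 = 6804.0 / 268.78 × 0.85 ≈ 21.5 mL/min
38.3 vs 21.5 mL/min → Patient 1 is higher.

Patient 1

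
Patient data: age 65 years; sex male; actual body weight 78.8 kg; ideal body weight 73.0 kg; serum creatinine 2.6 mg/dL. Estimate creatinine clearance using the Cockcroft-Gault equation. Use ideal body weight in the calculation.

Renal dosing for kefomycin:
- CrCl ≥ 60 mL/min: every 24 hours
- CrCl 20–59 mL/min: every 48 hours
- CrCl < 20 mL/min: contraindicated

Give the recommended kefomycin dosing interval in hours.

every 48 hours

CrCl = (140 − 65) × 73 / (72 × 2.6) = 5475.0 / 187.20 ≈ 29.2 mL/min
CrCl ≈ 29 mL/min → bracket 20–59 mL/min → every 48 hours.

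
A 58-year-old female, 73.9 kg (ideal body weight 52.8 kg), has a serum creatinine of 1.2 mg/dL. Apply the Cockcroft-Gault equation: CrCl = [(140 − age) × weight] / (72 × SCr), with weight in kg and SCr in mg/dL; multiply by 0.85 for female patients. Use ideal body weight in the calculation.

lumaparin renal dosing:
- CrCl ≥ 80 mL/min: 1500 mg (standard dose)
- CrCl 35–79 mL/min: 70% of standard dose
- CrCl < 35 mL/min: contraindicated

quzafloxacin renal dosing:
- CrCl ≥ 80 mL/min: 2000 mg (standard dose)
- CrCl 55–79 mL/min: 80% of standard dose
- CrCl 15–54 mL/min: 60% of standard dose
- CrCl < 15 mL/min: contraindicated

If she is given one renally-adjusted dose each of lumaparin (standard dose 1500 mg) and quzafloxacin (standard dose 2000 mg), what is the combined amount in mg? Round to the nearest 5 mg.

CrCl = (140 − 58) × 52.8 / (72 × 1.2) × 0.85 = 4329.6 / 86.40 × 0.85 ≈ 42.6 mL/min
CrCl ≈ 43 mL/min.
lumaparin: 35–79 mL/min → 70% of 1500 mg = 1050 mg.
quzafloxacin: 15–54 mL/min → 60% of 2000 mg = 1200 mg.
Total = 1050 + 1200 = 2250 mg.

2250 mg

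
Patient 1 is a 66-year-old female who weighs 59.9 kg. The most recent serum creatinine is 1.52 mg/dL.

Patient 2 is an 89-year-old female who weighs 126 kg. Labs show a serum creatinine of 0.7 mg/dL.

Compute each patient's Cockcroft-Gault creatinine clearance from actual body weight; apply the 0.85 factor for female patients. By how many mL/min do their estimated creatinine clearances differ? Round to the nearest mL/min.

Patient 1: CrCl = (140 − 66) × 59.9 / (72 × 1.52) × 0.85 = 4432.6 / 109.44 × 0.85 ≈ 34.4 mL/min
Patient 2: CrCl = (140 − 89) × 126 / (72 × 0.7) × 0.85 = 6426.0 / 50.40 × 0.85 ≈ 108.4 mL/min
|34.4 − 108.4| = 74.0 mL/min

74 mL/min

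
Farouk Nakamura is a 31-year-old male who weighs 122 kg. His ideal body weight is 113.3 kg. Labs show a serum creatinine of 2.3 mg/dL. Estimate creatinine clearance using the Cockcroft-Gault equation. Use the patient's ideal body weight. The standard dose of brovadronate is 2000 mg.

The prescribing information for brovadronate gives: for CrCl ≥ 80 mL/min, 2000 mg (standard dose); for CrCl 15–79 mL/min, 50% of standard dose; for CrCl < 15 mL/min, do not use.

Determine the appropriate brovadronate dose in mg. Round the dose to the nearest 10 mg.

CrCl = (140 − 31) × 113.3 / (72 × 2.3) = 12349.7 / 165.60 ≈ 74.6 mL/min
CrCl ≈ 75 mL/min → bracket 15–79 mL/min.
50% of 2000 mg = 1000 mg

1000 mg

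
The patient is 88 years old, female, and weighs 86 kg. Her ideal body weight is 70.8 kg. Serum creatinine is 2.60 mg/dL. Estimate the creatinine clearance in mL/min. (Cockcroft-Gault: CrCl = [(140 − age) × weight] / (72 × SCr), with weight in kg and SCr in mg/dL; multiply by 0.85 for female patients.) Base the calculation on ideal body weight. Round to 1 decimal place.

CrCl = (140 − 88) × 70.8 / (72 × 2.6) × 0.85 = 3681.6 / 187.20 × 0.85 ≈ 16.7 mL/min

16.7 mL/min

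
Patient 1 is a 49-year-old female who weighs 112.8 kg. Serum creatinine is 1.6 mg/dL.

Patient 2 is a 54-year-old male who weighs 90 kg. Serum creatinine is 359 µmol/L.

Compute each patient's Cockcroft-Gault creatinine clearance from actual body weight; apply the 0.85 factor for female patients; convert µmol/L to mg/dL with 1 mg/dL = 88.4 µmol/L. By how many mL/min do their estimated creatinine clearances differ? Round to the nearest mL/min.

49 mL/min

Patient 1: CrCl = (140 − 49) × 112.8 / (72 × 1.6) × 0.85 = 10264.8 / 115.20 × 0.85 ≈ 75.7 mL/min
Patient 2: SCr = 359 / 88.4 = 4.061 mg/dL
Patient 2: CrCl = (140 − 54) × 90 / (72 × 4.061) = 7740.0 / 292.39 ≈ 26.5 mL/min
|75.7 − 26.5| = 49.2 mL/min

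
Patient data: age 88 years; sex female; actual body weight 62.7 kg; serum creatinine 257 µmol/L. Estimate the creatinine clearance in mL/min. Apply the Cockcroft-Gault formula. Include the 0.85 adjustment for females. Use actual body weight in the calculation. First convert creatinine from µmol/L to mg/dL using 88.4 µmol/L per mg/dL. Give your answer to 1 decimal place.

13.2 mL/min

SCr = 257 / 88.4 = 2.907 mg/dL
CrCl = (140 − 88) × 62.7 / (72 × 2.907) × 0.85 = 3260.4 / 209.30 × 0.85 ≈ 13.2 mL/min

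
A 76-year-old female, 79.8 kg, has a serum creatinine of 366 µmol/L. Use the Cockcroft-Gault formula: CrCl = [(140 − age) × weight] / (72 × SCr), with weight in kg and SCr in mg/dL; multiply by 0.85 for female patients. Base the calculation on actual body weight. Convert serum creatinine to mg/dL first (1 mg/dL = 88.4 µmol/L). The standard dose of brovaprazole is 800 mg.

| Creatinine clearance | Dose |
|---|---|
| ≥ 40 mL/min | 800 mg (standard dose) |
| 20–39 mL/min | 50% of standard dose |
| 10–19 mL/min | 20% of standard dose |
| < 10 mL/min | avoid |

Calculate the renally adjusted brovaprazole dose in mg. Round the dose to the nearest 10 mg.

SCr = 366 / 88.4 = 4.14 mg/dL
CrCl = (140 − 76) × 79.8 / (72 × 4.14) × 0.85 = 5107.2 / 298.08 × 0.85 ≈ 14.6 mL/min
CrCl ≈ 15 mL/min → bracket 10–19 mL/min.
20% of 800 mg = 160 mg

160 mg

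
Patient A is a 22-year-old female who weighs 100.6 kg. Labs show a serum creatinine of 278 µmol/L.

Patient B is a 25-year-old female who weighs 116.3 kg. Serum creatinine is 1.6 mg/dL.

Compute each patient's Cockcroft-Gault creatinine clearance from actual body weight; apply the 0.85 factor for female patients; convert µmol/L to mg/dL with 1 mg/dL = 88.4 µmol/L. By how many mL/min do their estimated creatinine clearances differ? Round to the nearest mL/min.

54 mL/min

Patient A: SCr = 278 / 88.4 = 3.145 mg/dL
Patient A: CrCl = (140 − 22) × 100.6 / (72 × 3.145) × 0.85 = 11870.8 / 226.44 × 0.85 ≈ 44.6 mL/min
Patient B: CrCl = (140 − 25) × 116.3 / (72 × 1.6) × 0.85 = 13374.5 / 115.20 × 0.85 ≈ 98.7 mL/min
|44.6 − 98.7| = 54.1 mL/min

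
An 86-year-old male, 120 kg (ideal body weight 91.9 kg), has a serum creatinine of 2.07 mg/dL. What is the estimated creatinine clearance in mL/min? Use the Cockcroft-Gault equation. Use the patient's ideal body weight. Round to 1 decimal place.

CrCl = (140 − 86) × 91.9 / (72 × 2.07) = 4962.6 / 149.04 ≈ 33.3 mL/min

33.3 mL/min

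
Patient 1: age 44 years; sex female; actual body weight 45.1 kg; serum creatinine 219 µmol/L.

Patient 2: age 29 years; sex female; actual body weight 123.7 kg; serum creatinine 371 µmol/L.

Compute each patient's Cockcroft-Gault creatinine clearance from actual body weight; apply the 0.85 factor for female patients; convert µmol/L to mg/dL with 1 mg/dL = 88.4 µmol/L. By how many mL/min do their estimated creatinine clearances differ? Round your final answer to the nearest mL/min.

Patient 1: SCr = 219 / 88.4 = 2.477 mg/dL
Patient 1: CrCl = (140 − 44) × 45.1 / (72 × 2.477) × 0.85 = 4329.6 / 178.34 × 0.85 ≈ 20.6 mL/min
Patient 2: SCr = 371 / 88.4 = 4.197 mg/dL
Patient 2: CrCl = (140 − 29) × 123.7 / (72 × 4.197) × 0.85 = 13730.7 / 302.18 × 0.85 ≈ 38.6 mL/min
|20.6 − 38.6| = 18.0 mL/min

18 mL/min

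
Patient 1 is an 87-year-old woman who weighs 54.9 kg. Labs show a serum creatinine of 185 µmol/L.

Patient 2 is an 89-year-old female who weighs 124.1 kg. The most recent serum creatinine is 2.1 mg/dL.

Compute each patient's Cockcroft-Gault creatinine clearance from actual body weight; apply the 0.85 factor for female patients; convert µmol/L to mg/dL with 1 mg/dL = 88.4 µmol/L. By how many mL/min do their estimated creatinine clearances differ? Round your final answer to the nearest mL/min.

19 mL/min

Patient 1: SCr = 185 / 88.4 = 2.093 mg/dL
Patient 1: CrCl = (140 − 87) × 54.9 / (72 × 2.093) × 0.85 = 2909.7 / 150.70 × 0.85 ≈ 16.4 mL/min
Patient 2: CrCl = (140 − 89) × 124.1 / (72 × 2.1) × 0.85 = 6329.1 / 151.20 × 0.85 ≈ 35.6 mL/min
|16.4 − 35.6| = 19.2 mL/min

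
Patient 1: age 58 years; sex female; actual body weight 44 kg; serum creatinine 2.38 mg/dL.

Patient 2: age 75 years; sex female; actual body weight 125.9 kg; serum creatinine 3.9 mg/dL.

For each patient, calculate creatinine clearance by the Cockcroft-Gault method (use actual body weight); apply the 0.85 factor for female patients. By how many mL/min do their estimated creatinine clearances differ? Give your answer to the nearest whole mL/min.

7 mL/min

Patient 1: CrCl = (140 − 58) × 44 / (72 × 2.38) × 0.85 = 3608.0 / 171.36 × 0.85 ≈ 17.9 mL/min
Patient 2: CrCl = (140 − 75) × 125.9 / (72 × 3.9) × 0.85 = 8183.5 / 280.80 × 0.85 ≈ 24.8 mL/min
|17.9 − 24.8| = 6.9 mL/min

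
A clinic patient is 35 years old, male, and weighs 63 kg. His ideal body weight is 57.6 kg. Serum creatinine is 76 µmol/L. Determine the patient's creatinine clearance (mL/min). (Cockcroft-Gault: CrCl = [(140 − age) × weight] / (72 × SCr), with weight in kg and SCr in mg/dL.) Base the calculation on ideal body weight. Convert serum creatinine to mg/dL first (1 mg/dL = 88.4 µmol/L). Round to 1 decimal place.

97.7 mL/min

SCr = 76 / 88.4 = 0.86 mg/dL
CrCl = (140 − 35) × 57.6 / (72 × 0.86) = 6048.0 / 61.92 ≈ 97.7 mL/min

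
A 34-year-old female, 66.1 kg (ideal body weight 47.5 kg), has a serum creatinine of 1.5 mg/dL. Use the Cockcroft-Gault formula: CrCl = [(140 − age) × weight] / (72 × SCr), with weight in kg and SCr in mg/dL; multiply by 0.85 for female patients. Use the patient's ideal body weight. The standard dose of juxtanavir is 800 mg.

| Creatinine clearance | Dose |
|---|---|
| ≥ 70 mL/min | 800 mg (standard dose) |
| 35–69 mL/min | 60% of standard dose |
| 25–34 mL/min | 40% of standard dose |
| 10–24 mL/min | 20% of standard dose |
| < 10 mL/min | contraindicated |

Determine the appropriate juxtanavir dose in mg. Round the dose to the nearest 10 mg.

480 mg

CrCl = (140 − 34) × 47.5 / (72 × 1.5) × 0.85 = 5035.0 / 108.00 × 0.85 ≈ 39.6 mL/min
CrCl ≈ 40 mL/min → bracket 35–69 mL/min.
60% of 800 mg = 480 mg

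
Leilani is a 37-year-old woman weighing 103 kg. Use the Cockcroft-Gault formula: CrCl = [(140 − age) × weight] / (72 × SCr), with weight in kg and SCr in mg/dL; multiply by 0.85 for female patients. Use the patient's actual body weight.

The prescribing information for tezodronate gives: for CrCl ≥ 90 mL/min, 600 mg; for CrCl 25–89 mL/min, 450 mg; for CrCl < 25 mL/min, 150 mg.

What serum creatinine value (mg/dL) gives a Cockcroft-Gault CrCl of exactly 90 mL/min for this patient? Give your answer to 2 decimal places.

1.39 mg/dL

Standard dose requires CrCl ≥ 90 mL/min.
Set (140 − 37) × 103 × 0.85 / (72 × SCr) = 90
SCr = (140 − 37) × 103 × 0.85 / (72 × 90) = 1.392 mg/dL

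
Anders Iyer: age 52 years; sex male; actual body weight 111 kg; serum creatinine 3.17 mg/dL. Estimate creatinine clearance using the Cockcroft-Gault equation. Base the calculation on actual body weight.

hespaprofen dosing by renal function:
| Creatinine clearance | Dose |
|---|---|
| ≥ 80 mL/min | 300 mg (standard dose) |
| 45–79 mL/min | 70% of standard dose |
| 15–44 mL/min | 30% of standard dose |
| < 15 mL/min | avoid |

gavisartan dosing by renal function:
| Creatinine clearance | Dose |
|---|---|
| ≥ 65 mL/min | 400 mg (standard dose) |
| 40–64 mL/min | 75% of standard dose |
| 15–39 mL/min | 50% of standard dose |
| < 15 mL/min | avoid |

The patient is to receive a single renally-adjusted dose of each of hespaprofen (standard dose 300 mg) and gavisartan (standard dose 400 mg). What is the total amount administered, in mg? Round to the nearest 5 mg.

390 mg

CrCl = (140 − 52) × 111 / (72 × 3.17) = 9768.0 / 228.24 ≈ 42.8 mL/min
CrCl ≈ 43 mL/min.
hespaprofen: 15–44 mL/min → 30% of 300 mg = 90 mg.
gavisartan: 40–64 mL/min → 75% of 400 mg = 300 mg.
Total = 90 + 300 = 390 mg.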